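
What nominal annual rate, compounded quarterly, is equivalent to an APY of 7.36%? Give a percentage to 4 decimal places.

7.1652%

(1 + r/4)^4 − 1 = 0.0736, so 1 + r/4 = 1.0736^(1/4).
r/4 = 0.017913, so r = 0.071652 = 7.1652%.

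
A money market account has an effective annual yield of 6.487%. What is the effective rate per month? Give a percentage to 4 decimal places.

0.5251%

The per-month rate i satisfies (1 + i)^12 = 1 + 0.06487.
i = 1.06487^(1/12) − 1 = 0.0052515 = 0.5251%.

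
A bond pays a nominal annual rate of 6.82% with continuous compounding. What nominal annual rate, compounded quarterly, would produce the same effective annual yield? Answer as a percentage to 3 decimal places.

6.878%

EAR under continuous compounding: e^0.0682 − 1 = 0.070579.
Solve (1 + r/4)^4 = 1.070579: r/4 = 1.070579^(1/4) − 1 = 0.017196, so r = 0.068785 = 6.878%.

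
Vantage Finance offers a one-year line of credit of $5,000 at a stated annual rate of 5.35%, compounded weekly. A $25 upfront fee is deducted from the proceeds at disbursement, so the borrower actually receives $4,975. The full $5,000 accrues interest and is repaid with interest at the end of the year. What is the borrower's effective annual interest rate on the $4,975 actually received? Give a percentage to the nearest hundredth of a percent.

6.02%

Amount owed after one year: 5,000 × (1 + 0.0535/52)^52 = 5,000 × 1.054928 = $5,274.64.
Effective rate on net proceeds: 5,274.64 / 4,975 − 1 = 0.060229 = 6.02%.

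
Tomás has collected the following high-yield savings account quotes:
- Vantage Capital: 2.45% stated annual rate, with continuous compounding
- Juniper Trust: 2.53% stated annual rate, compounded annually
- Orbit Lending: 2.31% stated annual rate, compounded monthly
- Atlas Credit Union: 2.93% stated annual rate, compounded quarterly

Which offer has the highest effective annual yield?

Atlas Credit Union

Vantage Capital: e^0.0245 − 1 = 2.480%
Juniper Trust: compounded annually, EAR = 2.530%
Orbit Lending: (1 + 0.0231/12)^12 − 1 = 2.335%
Atlas Credit Union: (1 + 0.0293/4)^4 − 1 = 2.962%
The highest effective annual rate is Atlas Credit Union at 2.962%.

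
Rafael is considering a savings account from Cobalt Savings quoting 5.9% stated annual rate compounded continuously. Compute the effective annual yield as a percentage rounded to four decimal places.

6.0775%

With continuous compounding, EAR = e^0.059 − 1.
e^0.059 = 1.060775, so EAR = 0.060775 = 6.0775%.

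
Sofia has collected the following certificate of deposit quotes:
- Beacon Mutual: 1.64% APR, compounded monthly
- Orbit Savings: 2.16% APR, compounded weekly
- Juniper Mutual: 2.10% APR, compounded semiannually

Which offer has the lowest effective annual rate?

Beacon Mutual: (1 + 0.0164/12)^12 − 1 = 1.652%
Orbit Savings: (1 + 0.0216/52)^52 − 1 = 2.183%
Juniper Mutual: (1 + 0.0210/2)^2 − 1 = 2.111%
The lowest effective annual rate is Beacon Mutual at 1.652%.

Beacon Mutual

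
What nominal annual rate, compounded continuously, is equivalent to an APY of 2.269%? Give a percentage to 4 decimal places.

Continuous: nominal r satisfies e^r − 1 = 0.02269.
r = ln(1 + 0.02269) = ln(1.02269) = 0.022436 = 2.2436%.

2.2436%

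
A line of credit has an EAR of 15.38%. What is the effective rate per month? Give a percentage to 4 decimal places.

The per-month rate i satisfies (1 + i)^12 = 1 + 0.1538.
i = 1.1538^(1/12) − 1 = 0.0119931 = 1.1993%.

1.1993%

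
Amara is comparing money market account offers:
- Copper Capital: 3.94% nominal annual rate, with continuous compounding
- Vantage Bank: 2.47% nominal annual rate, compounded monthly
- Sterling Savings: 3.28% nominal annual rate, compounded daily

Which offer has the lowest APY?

Copper Capital: e^0.0394 − 1 = 4.019%
Vantage Bank: (1 + 0.0247/12)^12 − 1 = 2.498%
Sterling Savings: (1 + 0.0328/365)^365 − 1 = 3.334%
The lowest effective annual rate is Vantage Bank at 2.498%.

Vantage Bank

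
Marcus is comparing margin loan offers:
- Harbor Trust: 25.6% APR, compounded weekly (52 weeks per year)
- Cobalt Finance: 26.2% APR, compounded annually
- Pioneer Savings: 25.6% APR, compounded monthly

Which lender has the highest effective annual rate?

Harbor Trust

Harbor Trust: (1 + 0.256/52)^52 − 1 = 29.094%
Cobalt Finance: compounded annually, EAR = 26.200%
Pioneer Savings: (1 + 0.256/12)^12 − 1 = 28.828%
The highest effective annual rate is Harbor Trust at 29.094%.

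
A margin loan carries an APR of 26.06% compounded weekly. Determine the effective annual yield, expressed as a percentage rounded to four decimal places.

29.6864%

EAR = (1 + 0.2606/52)^52 − 1.
= 1.296864 − 1 = 29.6864%.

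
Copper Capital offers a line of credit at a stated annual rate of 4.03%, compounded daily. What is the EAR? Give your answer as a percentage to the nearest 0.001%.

EAR = (1 + 0.0403/365)^365 − 1.
= 1.041121 − 1 = 4.112%.

4.112%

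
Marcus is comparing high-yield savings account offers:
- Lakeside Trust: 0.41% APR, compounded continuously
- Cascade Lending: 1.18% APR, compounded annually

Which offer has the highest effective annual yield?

Lakeside Trust: e^0.0041 − 1 = 0.411%
Cascade Lending: compounded annually, EAR = 1.180%
The highest effective annual rate is Cascade Lending at 1.180%.

Cascade Lending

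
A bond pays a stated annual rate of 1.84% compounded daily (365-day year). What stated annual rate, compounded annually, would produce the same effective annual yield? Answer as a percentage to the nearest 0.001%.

EAR = (1 + 0.0184/365)^365 − 1 = 0.018570.
Compounded annually, the equivalent nominal rate is the EAR itself: 1.857%.

1.857%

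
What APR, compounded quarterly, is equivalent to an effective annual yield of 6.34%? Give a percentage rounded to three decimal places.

6.195%

(1 + r/4)^4 − 1 = 0.0634, so 1 + r/4 = 1.0634^(1/4).
r/4 = 0.015487, so r = 0.061946 = 6.195%.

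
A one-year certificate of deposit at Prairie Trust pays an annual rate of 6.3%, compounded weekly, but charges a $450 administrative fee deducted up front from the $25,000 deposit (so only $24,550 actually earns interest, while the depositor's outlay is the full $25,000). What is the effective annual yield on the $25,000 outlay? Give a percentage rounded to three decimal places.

4.582%

Value after one year: 24,550 × (1 + 0.063/52)^52 = 24,550 × 1.064986 = $26,145.41.
Effective yield on the $25,000 outlay: 26,145.41 / 25,000 − 1 = 0.045816 = 4.582%.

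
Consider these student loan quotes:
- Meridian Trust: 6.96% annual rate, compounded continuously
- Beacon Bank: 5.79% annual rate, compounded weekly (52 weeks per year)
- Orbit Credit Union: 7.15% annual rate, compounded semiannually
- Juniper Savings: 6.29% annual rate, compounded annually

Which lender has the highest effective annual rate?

Orbit Credit Union

Meridian Trust: e^0.0696 − 1 = 7.208%
Beacon Bank: (1 + 0.0579/52)^52 − 1 = 5.957%
Orbit Credit Union: (1 + 0.0715/2)^2 − 1 = 7.278%
Juniper Savings: compounded annually, EAR = 6.290%
The highest effective annual rate is Orbit Credit Union at 7.278%.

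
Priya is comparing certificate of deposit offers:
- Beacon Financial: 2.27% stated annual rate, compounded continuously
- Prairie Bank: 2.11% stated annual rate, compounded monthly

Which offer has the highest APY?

Beacon Financial: e^0.0227 − 1 = 2.296%
Prairie Bank: (1 + 0.0211/12)^12 − 1 = 2.131%
The highest effective annual rate is Beacon Financial at 2.296%.

Beacon Financial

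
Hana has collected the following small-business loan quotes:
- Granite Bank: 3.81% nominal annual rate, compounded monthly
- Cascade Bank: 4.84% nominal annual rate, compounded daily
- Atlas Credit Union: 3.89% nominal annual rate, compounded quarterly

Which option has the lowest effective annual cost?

Granite Bank: (1 + 0.0381/12)^12 − 1 = 3.877%
Cascade Bank: (1 + 0.0484/365)^365 − 1 = 4.959%
Atlas Credit Union: (1 + 0.0389/4)^4 − 1 = 3.947%
The lowest effective annual rate is Granite Bank at 3.877%.

Granite Bank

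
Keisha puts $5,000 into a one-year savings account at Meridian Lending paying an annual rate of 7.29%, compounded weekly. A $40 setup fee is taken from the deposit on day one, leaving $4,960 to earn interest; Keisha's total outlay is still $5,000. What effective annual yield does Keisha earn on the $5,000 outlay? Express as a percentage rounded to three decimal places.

Value after one year: 4,960 × (1 + 0.0729/52)^52 = 4,960 × 1.075568 = $5,334.82.
Effective yield on the $5,000 outlay: 5,334.82 / 5,000 − 1 = 0.066964 = 6.696%.

6.696%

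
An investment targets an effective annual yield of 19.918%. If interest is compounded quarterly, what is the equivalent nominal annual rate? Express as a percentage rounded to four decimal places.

18.5825%

(1 + r/4)^4 − 1 = 0.19918, so 1 + r/4 = 1.19918^(1/4).
r/4 = 0.046456, so r = 0.185825 = 18.5825%.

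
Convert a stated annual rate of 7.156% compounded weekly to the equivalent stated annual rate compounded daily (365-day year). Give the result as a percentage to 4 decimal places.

EAR = (1 + 0.07156/52)^52 − 1 = 0.074130.
Solve (1 + r/365)^365 = 1.074130: r/365 = 1.074130^(1/365) − 1 = 0.000196, so r = 0.071518 = 7.1518%.

7.1518%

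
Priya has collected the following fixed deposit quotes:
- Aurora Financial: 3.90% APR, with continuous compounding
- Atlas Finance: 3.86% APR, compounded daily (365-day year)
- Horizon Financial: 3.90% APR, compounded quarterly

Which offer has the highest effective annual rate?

Aurora Financial: e^0.0390 − 1 = 3.977%
Atlas Finance: (1 + 0.0386/365)^365 − 1 = 3.935%
Horizon Financial: (1 + 0.0390/4)^4 − 1 = 3.957%
The highest effective annual rate is Aurora Financial at 3.977%.

Aurora Financial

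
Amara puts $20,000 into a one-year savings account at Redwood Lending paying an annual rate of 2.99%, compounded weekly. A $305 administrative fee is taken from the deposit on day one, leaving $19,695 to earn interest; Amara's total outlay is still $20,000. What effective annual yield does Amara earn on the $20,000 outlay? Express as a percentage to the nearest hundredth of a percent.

Value after one year: 19,695 × (1 + 0.0299/52)^52 = 19,695 × 1.030343 = $20,292.60.
Effective yield on the $20,000 outlay: 20,292.60 / 20,000 − 1 = 0.014630 = 1.46%.

1.46%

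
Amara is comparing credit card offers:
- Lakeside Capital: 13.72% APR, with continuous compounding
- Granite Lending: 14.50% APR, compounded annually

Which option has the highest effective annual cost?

Lakeside Capital: e^0.1372 − 1 = 14.706%
Granite Lending: compounded annually, EAR = 14.500%
The highest effective annual rate is Lakeside Capital at 14.706%.

Lakeside Capital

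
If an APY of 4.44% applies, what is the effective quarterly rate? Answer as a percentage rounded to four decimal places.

The per-quarter rate i satisfies (1 + i)^4 = 1 + 0.0444.
i = 1.0444^(1/4) − 1 = 0.0109198 = 1.0920%.

1.0920%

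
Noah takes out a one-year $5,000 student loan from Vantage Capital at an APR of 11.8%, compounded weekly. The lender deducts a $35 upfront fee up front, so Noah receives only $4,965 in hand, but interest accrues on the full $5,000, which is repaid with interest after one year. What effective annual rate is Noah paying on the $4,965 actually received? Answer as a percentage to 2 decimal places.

Amount owed after one year: 5,000 × (1 + 0.118/52)^52 = 5,000 × 1.125094 = $5,625.47.
Effective rate on net proceeds: 5,625.47 / 4,965 − 1 = 0.133025 = 13.30%.

13.30%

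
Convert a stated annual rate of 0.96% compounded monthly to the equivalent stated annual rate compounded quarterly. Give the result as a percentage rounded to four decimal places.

EAR = (1 + 0.0096/12)^12 − 1 = 0.009642.
Solve (1 + r/4)^4 = 1.009642: r/4 = 1.009642^(1/4) − 1 = 0.002402, so r = 0.009608 = 0.9608%.

0.9608%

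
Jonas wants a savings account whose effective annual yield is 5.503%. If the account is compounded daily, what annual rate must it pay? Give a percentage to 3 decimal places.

5.357%

(1 + r/365)^365 − 1 = 0.05503, so 1 + r/365 = 1.05503^(1/365).
r/365 = 0.000147, so r = 0.053573 = 5.357%.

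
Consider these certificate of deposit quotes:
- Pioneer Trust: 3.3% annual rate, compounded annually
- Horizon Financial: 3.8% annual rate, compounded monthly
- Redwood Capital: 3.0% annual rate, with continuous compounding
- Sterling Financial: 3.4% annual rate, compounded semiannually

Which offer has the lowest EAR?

Pioneer Trust: compounded annually, EAR = 3.300%
Horizon Financial: (1 + 0.038/12)^12 − 1 = 3.867%
Redwood Capital: e^0.030 − 1 = 3.045%
Sterling Financial: (1 + 0.034/2)^2 − 1 = 3.429%
The lowest effective annual rate is Redwood Capital at 3.045%.

Redwood Capital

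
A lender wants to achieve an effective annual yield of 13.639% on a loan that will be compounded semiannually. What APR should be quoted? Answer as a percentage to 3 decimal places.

(1 + r/2)^2 − 1 = 0.13639, so 1 + r/2 = 1.13639^(1/2).
r/2 = 0.066016, so r = 0.132032 = 13.203%.

13.203%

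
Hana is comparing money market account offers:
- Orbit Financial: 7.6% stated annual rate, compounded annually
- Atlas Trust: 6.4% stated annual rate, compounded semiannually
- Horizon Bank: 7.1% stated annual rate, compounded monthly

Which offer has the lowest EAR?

Orbit Financial: compounded annually, EAR = 7.600%
Atlas Trust: (1 + 0.064/2)^2 − 1 = 6.502%
Horizon Bank: (1 + 0.071/12)^12 − 1 = 7.336%
The lowest effective annual rate is Atlas Trust at 6.502%.

Atlas Trust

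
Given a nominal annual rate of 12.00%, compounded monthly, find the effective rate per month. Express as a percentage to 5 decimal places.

1.00000%

With a nominal annual rate compounded monthly, the periodic rate is the nominal rate divided by 12.
i = 0.1200 / 12 = 0.0100000 = 1.00000%.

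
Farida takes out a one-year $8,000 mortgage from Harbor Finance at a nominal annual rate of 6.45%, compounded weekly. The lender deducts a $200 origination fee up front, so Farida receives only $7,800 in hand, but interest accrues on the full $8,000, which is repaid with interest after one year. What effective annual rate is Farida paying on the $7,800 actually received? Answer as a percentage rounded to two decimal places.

9.39%

Amount owed after one year: 8,000 × (1 + 0.0645/52)^52 = 8,000 × 1.066583 = $8,532.66.
Effective rate on net proceeds: 8,532.66 / 7,800 − 1 = 0.093931 = 9.39%.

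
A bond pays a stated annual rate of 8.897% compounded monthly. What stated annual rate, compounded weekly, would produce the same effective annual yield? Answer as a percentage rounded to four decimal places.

EAR = (1 + 0.08897/12)^12 − 1 = 0.092689.
Solve (1 + r/52)^52 = 1.092689: r/52 = 1.092689^(1/52) − 1 = 0.001706, so r = 0.088717 = 8.8717%.

8.8717%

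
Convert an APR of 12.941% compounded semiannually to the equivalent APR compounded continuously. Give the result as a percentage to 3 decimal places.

12.540%

EAR = (1 + 0.12941/2)^2 − 1 = 0.133597.
Equivalent continuous rate: r = ln(1 + 0.133597) = 0.125396 = 12.540%.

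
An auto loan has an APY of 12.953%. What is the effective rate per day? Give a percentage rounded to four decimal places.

The per-day rate i satisfies (1 + i)^365 = 1 + 0.12953.
i = 1.12953^(1/365) − 1 = 0.0003338 = 0.0334%.

0.0334%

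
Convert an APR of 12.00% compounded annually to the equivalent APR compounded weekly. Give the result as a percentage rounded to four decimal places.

11.3452%

Compounded annually, EAR = nominal = 0.120000.
Solve (1 + r/52)^52 = 1.120000: r/52 = 1.120000^(1/52) − 1 = 0.002182, so r = 0.113452 = 11.3452%.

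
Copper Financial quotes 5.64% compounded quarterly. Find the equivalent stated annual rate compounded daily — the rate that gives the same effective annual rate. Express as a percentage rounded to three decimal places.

EAR = (1 + 0.0564/4)^4 − 1 = 0.057604.
Solve (1 + r/365)^365 = 1.057604: r/365 = 1.057604^(1/365) − 1 = 0.000153, so r = 0.056010 = 5.601%.

5.601%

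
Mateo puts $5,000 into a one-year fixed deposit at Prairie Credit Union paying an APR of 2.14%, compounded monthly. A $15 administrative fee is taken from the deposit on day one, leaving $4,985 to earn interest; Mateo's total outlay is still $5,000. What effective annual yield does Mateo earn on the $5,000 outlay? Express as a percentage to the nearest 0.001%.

1.855%

Value after one year: 4,985 × (1 + 0.0214/12)^12 = 4,985 × 1.021611 = $5,092.73.
Effective yield on the $5,000 outlay: 5,092.73 / 5,000 − 1 = 0.018546 = 1.855%.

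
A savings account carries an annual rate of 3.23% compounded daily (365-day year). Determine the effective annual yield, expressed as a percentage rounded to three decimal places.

3.283%

EAR = (1 + 0.0323/365)^365 − 1.
= (1 + 0.000088)^365 − 1 = 1.032826 − 1 = 3.283%.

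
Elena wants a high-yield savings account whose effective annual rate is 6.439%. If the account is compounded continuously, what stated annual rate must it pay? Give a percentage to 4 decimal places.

Continuous: nominal r satisfies e^r − 1 = 0.06439.
r = ln(1 + 0.06439) = ln(1.06439) = 0.062402 = 6.2402%.

6.2402%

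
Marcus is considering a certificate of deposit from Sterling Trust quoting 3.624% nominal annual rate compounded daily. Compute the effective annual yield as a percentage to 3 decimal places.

3.690%

EAR = (1 + 0.03624/365)^365 − 1.
= (1 + 0.000099)^365 − 1 = 1.036903 − 1 = 3.690%.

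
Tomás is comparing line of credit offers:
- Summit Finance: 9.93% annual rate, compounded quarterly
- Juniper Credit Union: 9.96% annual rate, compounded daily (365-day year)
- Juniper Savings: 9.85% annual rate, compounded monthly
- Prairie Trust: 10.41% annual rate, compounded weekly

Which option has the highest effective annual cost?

Prairie Trust

Summit Finance: (1 + 0.0993/4)^4 − 1 = 10.306%
Juniper Credit Union: (1 + 0.0996/365)^365 − 1 = 10.471%
Juniper Savings: (1 + 0.0985/12)^12 − 1 = 10.307%
Prairie Trust: (1 + 0.1041/52)^52 − 1 = 10.960%
The highest effective annual rate is Prairie Trust at 10.960%.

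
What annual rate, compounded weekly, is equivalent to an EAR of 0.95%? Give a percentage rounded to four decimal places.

(1 + r/52)^52 − 1 = 0.0095, so 1 + r/52 = 1.0095^(1/52).
r/52 = 0.000182, so r = 0.009456 = 0.9456%.

0.9456%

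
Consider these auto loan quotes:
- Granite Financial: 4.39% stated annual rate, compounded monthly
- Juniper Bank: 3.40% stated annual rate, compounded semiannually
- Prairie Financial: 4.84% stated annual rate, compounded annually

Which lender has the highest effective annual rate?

Granite Financial: (1 + 0.0439/12)^12 − 1 = 4.479%
Juniper Bank: (1 + 0.0340/2)^2 − 1 = 3.429%
Prairie Financial: compounded annually, EAR = 4.840%
The highest effective annual rate is Prairie Financial at 4.840%.

Prairie Financial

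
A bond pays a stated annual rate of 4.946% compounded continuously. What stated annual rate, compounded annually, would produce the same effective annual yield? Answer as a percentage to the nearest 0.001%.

5.070%

EAR under continuous compounding: e^0.04946 − 1 = 0.050704.
Compounded annually, the equivalent nominal rate is the EAR itself: 5.070%.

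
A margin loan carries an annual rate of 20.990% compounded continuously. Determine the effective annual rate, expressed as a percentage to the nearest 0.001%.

With continuous compounding, EAR = e^0.20990 − 1.
e^0.20990 = 1.233555, so EAR = 0.233555 = 23.355%.

23.355%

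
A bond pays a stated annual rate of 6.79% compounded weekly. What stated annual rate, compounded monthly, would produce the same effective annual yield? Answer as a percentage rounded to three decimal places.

6.805%

EAR = (1 + 0.0679/52)^52 − 1 = 0.070211.
Solve (1 + r/12)^12 = 1.070211: r/12 = 1.070211^(1/12) − 1 = 0.005671, so r = 0.068048 = 6.805%.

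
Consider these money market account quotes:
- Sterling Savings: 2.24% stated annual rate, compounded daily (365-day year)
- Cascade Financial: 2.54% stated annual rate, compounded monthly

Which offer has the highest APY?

Cascade Financial

Sterling Savings: (1 + 0.0224/365)^365 − 1 = 2.265%
Cascade Financial: (1 + 0.0254/12)^12 − 1 = 2.570%
The highest effective annual rate is Cascade Financial at 2.570%.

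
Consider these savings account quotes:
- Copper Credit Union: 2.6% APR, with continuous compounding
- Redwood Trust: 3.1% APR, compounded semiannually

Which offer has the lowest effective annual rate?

Copper Credit Union

Copper Credit Union: e^0.026 − 1 = 2.634%
Redwood Trust: (1 + 0.031/2)^2 − 1 = 3.124%
The lowest effective annual rate is Copper Credit Union at 2.634%.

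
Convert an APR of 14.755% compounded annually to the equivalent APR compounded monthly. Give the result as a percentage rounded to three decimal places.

Compounded annually, EAR = nominal = 0.147550.
Solve (1 + r/12)^12 = 1.147550: r/12 = 1.147550^(1/12) − 1 = 0.011535, so r = 0.138422 = 13.842%.

13.842%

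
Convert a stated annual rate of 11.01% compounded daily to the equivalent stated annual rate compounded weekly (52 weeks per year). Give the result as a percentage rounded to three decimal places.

EAR = (1 + 0.1101/365)^365 − 1 = 0.116371.
Solve (1 + r/52)^52 = 1.116371: r/52 = 1.116371^(1/52) − 1 = 0.002119, so r = 0.110200 = 11.020%.

11.020%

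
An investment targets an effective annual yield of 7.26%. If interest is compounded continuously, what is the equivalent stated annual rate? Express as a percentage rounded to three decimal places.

Continuous: nominal r satisfies e^r − 1 = 0.0726.
r = ln(1 + 0.0726) = ln(1.0726) = 0.070086 = 7.009%.

7.009%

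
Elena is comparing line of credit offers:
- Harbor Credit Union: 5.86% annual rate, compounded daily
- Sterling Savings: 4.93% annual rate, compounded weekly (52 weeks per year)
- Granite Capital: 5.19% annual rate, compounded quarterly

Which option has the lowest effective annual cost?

Sterling Savings

Harbor Credit Union: (1 + 0.0586/365)^365 − 1 = 6.035%
Sterling Savings: (1 + 0.0493/52)^52 − 1 = 5.051%
Granite Capital: (1 + 0.0519/4)^4 − 1 = 5.292%
The lowest effective annual rate is Sterling Savings at 5.051%.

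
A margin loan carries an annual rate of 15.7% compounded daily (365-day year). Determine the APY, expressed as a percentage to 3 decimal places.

EAR = (1 + 0.157/365)^365 − 1.
= (1 + 0.000430)^365 − 1 = 1.169956 − 1 = 16.996%.

16.996%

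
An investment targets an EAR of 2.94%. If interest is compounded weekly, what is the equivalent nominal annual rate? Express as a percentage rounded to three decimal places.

(1 + r/52)^52 − 1 = 0.0294, so 1 + r/52 = 1.0294^(1/52).
r/52 = 0.000557, so r = 0.028984 = 2.898%.

2.898%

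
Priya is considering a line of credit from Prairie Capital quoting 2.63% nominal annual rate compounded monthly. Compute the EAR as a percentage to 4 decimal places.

2.6619%

EAR = (1 + 0.0263/12)^12 − 1.
= 1.026619 − 1 = 2.6619%.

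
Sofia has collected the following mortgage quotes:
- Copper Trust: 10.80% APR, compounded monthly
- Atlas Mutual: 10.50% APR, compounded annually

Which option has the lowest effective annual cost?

Copper Trust: (1 + 0.1080/12)^12 − 1 = 11.351%
Atlas Mutual: compounded annually, EAR = 10.500%
The lowest effective annual rate is Atlas Mutual at 10.500%.

Atlas Mutual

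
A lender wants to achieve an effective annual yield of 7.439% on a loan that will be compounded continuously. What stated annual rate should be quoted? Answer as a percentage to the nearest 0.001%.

7.175%

Continuous: nominal r satisfies e^r − 1 = 0.07439.
r = ln(1 + 0.07439) = ln(1.07439) = 0.071753 = 7.175%.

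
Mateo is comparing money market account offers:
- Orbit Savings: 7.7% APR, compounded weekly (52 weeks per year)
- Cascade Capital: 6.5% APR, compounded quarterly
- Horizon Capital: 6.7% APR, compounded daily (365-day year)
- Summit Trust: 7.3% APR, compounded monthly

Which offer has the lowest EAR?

Cascade Capital

Orbit Savings: (1 + 0.077/52)^52 − 1 = 7.998%
Cascade Capital: (1 + 0.065/4)^4 − 1 = 6.660%
Horizon Capital: (1 + 0.067/365)^365 − 1 = 6.929%
Summit Trust: (1 + 0.073/12)^12 − 1 = 7.549%
The lowest effective annual rate is Cascade Capital at 6.660%.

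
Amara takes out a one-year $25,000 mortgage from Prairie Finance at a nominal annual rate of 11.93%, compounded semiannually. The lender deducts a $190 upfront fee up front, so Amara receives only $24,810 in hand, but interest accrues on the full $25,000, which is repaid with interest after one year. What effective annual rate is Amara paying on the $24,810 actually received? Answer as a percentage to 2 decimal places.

13.15%

Amount owed after one year: 25,000 × (1 + 0.1193/2)^2 = 25,000 × 1.122858 = $28,071.45.
Effective rate on net proceeds: 28,071.45 / 24,810 − 1 = 0.131457 = 13.15%.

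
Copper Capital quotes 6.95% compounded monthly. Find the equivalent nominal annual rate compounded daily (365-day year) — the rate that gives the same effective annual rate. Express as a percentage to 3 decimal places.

EAR = (1 + 0.0695/12)^12 − 1 = 0.071757.
Solve (1 + r/365)^365 = 1.071757: r/365 = 1.071757^(1/365) − 1 = 0.000190, so r = 0.069306 = 6.931%.

6.931%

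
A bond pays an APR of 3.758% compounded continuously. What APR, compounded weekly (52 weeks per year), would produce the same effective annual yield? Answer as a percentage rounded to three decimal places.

EAR under continuous compounding: e^0.03758 − 1 = 0.038295.
Solve (1 + r/52)^52 = 1.038295: r/52 = 1.038295^(1/52) − 1 = 0.000723, so r = 0.037594 = 3.759%.

3.759%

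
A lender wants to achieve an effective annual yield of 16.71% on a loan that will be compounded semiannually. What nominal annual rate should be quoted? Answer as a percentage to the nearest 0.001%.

(1 + r/2)^2 − 1 = 0.1671, so 1 + r/2 = 1.1671^(1/2).
r/2 = 0.080324, so r = 0.160648 = 16.065%.

16.065%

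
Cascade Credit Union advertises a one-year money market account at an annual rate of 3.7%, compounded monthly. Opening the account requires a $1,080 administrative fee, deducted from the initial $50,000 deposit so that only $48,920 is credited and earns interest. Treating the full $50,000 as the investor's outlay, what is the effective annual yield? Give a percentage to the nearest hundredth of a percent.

Value after one year: 48,920 × (1 + 0.037/12)^12 = 48,920 × 1.037634 = $50,761.05.
Effective yield on the $50,000 outlay: 50,761.05 / 50,000 − 1 = 0.015221 = 1.52%.

1.52%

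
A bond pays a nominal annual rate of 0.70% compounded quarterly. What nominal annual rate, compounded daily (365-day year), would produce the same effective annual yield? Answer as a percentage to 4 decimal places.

0.6994%

EAR = (1 + 0.0070/4)^4 − 1 = 0.007018.
Solve (1 + r/365)^365 = 1.007018: r/365 = 1.007018^(1/365) − 1 = 0.000019, so r = 0.006994 = 0.6994%.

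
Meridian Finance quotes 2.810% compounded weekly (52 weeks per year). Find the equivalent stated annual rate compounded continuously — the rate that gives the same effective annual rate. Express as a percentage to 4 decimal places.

EAR = (1 + 0.02810/52)^52 − 1 = 0.028491.
Equivalent continuous rate: r = ln(1 + 0.028491) = 0.028092 = 2.8092%.

2.8092%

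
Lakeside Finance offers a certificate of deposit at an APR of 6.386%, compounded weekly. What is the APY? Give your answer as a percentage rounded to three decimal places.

6.590%

EAR = (1 + 0.06386/52)^52 − 1.
= 1.065901 − 1 = 6.590%.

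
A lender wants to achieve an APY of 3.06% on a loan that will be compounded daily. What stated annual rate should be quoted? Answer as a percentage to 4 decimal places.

(1 + r/365)^365 − 1 = 0.0306, so 1 + r/365 = 1.0306^(1/365).
r/365 = 0.000083, so r = 0.030142 = 3.0142%.

3.0142%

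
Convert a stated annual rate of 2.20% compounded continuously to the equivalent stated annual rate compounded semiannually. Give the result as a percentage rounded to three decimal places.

EAR under continuous compounding: e^0.0220 − 1 = 0.022244.
Solve (1 + r/2)^2 = 1.022244: r/2 = 1.022244^(1/2) − 1 = 0.011061, so r = 0.022121 = 2.212%.

2.212%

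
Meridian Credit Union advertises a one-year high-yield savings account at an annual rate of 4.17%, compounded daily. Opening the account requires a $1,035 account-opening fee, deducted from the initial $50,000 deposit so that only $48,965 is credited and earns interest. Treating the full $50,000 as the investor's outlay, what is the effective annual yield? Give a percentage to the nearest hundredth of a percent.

2.10%

Value after one year: 48,965 × (1 + 0.0417/365)^365 = 48,965 × 1.042579 = $51,049.89.
Effective yield on the $50,000 outlay: 51,049.89 / 50,000 − 1 = 0.020998 = 2.10%.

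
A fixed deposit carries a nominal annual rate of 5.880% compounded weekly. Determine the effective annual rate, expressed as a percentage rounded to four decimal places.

EAR = (1 + 0.05880/52)^52 − 1.
= 1.060528 − 1 = 6.0528%.

6.0528%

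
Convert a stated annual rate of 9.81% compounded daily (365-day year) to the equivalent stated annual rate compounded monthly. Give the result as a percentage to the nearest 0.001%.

EAR = (1 + 0.0981/365)^365 − 1 = 0.103059.
Solve (1 + r/12)^12 = 1.103059: r/12 = 1.103059^(1/12) − 1 = 0.008207, so r = 0.098489 = 9.849%.

9.849%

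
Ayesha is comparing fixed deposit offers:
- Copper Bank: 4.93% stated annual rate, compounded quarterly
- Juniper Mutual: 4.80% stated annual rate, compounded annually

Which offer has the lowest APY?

Juniper Mutual

Copper Bank: (1 + 0.0493/4)^4 − 1 = 5.022%
Juniper Mutual: compounded annually, EAR = 4.800%
The lowest effective annual rate is Juniper Mutual at 4.800%.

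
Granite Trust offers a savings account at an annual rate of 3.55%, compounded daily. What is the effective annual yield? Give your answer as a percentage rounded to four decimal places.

EAR = (1 + 0.0355/365)^365 − 1.
= 1.036136 − 1 = 3.6136%.

3.6136%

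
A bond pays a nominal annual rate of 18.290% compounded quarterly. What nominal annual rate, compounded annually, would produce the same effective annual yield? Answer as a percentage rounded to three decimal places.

EAR = (1 + 0.18290/4)^4 − 1 = 0.195831.
Compounded annually, the equivalent nominal rate is the EAR itself: 19.583%.

19.583%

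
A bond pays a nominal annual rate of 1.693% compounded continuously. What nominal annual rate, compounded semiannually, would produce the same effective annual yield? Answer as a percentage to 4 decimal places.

1.7002%

EAR under continuous compounding: e^0.01693 − 1 = 0.017074.
Solve (1 + r/2)^2 = 1.017074: r/2 = 1.017074^(1/2) − 1 = 0.008501, so r = 0.017002 = 1.7002%.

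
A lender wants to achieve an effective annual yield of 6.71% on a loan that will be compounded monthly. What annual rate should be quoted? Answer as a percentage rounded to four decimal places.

6.5121%

(1 + r/12)^12 − 1 = 0.0671, so 1 + r/12 = 1.0671^(1/12).
r/12 = 0.005427, so r = 0.065121 = 6.5121%.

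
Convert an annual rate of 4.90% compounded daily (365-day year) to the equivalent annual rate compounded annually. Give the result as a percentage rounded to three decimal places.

5.022%

EAR = (1 + 0.0490/365)^365 − 1 = 0.050217.
Compounded annually, the equivalent nominal rate is the EAR itself: 5.022%.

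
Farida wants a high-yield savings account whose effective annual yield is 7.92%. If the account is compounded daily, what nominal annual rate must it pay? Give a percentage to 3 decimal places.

(1 + r/365)^365 − 1 = 0.0792, so 1 + r/365 = 1.0792^(1/365).
r/365 = 0.000209, so r = 0.076228 = 7.623%.

7.623%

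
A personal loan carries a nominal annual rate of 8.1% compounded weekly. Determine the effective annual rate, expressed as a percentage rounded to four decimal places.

8.4303%

EAR = (1 + 0.081/52)^52 − 1.
= 1.084303 − 1 = 8.4303%.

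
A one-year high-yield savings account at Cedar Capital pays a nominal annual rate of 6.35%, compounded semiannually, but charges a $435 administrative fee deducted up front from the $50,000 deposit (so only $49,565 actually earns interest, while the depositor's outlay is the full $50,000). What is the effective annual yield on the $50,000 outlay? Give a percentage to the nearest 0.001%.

5.525%

Value after one year: 49,565 × (1 + 0.0635/2)^2 = 49,565 × 1.064508 = $52,762.34.
Effective yield on the $50,000 outlay: 52,762.34 / 50,000 − 1 = 0.055247 = 5.525%.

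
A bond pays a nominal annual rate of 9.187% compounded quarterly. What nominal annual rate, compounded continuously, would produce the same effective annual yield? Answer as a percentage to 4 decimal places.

9.0831%

EAR = (1 + 0.09187/4)^4 − 1 = 0.095084.
Equivalent continuous rate: r = ln(1 + 0.095084) = 0.090831 = 9.0831%.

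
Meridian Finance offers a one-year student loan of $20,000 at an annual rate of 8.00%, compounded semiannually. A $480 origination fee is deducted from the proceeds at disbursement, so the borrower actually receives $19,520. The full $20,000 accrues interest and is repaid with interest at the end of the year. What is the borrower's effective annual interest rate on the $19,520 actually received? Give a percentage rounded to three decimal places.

10.820%

Amount owed after one year: 20,000 × (1 + 0.0800/2)^2 = 20,000 × 1.081600 = $21,632.00.
Effective rate on net proceeds: 21,632.00 / 19,520 − 1 = 0.108197 = 10.820%.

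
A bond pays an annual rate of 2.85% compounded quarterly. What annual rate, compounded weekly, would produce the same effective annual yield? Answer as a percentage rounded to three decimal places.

2.841%

EAR = (1 + 0.0285/4)^4 − 1 = 0.028806.
Solve (1 + r/52)^52 = 1.028806: r/52 = 1.028806^(1/52) − 1 = 0.000546, so r = 0.028407 = 2.841%.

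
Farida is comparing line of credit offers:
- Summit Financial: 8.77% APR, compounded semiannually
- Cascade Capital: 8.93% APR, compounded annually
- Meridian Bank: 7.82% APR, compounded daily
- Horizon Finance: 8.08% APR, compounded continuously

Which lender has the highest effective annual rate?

Summit Financial: (1 + 0.0877/2)^2 − 1 = 8.962%
Cascade Capital: compounded annually, EAR = 8.930%
Meridian Bank: (1 + 0.0782/365)^365 − 1 = 8.133%
Horizon Finance: e^0.0808 − 1 = 8.415%
The highest effective annual rate is Summit Financial at 8.962%.

Summit Financial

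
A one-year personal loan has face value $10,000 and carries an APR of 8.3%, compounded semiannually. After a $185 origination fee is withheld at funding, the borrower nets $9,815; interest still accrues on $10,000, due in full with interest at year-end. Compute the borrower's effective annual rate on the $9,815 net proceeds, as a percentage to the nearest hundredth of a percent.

Amount owed after one year: 10,000 × (1 + 0.083/2)^2 = 10,000 × 1.084722 = $10,847.22.
Effective rate on net proceeds: 10,847.22 / 9,815 − 1 = 0.105168 = 10.52%.

10.52%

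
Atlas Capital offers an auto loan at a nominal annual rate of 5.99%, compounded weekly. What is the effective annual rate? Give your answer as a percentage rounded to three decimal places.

EAR = (1 + 0.0599/52)^52 − 1.
= (1 + 0.001152)^52 − 1 = 1.061694 − 1 = 6.169%.

6.169%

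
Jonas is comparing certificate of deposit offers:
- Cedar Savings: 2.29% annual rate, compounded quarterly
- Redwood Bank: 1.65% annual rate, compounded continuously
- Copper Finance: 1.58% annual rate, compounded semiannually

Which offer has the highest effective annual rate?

Cedar Savings: (1 + 0.0229/4)^4 − 1 = 2.310%
Redwood Bank: e^0.0165 − 1 = 1.664%
Copper Finance: (1 + 0.0158/2)^2 − 1 = 1.586%
The highest effective annual rate is Cedar Savings at 2.310%.

Cedar Savings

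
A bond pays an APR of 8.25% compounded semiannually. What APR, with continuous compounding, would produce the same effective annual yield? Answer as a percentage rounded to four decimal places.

8.0844%

EAR = (1 + 0.0825/2)^2 − 1 = 0.084202.
Equivalent continuous rate: r = ln(1 + 0.084202) = 0.080844 = 8.0844%.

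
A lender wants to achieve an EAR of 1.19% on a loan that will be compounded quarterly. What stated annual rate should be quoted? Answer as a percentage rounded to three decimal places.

(1 + r/4)^4 − 1 = 0.0119, so 1 + r/4 = 1.0119^(1/4).
r/4 = 0.002962, so r = 0.011847 = 1.185%.

1.185%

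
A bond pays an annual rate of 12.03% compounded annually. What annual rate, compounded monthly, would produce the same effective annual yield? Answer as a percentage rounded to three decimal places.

Compounded annually, EAR = nominal = 0.120300.
Solve (1 + r/12)^12 = 1.120300: r/12 = 1.120300^(1/12) − 1 = 0.009511, so r = 0.114136 = 11.414%.

11.414%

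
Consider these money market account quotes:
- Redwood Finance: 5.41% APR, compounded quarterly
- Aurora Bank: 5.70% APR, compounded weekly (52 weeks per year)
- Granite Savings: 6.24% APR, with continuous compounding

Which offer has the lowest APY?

Redwood Finance

Redwood Finance: (1 + 0.0541/4)^4 − 1 = 5.521%
Aurora Bank: (1 + 0.0570/52)^52 − 1 = 5.862%
Granite Savings: e^0.0624 − 1 = 6.439%
The lowest effective annual rate is Redwood Finance at 5.521%.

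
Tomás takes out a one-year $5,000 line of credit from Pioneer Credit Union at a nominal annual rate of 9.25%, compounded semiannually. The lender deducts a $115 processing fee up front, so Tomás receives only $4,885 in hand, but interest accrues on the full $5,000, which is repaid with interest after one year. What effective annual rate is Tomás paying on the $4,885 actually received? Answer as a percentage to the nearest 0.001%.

12.041%

Amount owed after one year: 5,000 × (1 + 0.0925/2)^2 = 5,000 × 1.094639 = $5,473.20.
Effective rate on net proceeds: 5,473.20 / 4,885 − 1 = 0.120408 = 12.041%.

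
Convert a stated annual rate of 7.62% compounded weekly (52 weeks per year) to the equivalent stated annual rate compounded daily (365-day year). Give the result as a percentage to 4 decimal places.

7.6152%

EAR = (1 + 0.0762/52)^52 − 1 = 0.079118.
Solve (1 + r/365)^365 = 1.079118: r/365 = 1.079118^(1/365) − 1 = 0.000209, so r = 0.076152 = 7.6152%.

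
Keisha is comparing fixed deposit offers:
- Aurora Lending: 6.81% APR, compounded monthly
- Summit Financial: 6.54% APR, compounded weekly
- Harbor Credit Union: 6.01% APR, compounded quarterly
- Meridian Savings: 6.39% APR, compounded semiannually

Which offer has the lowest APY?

Harbor Credit Union

Aurora Lending: (1 + 0.0681/12)^12 − 1 = 7.027%
Summit Financial: (1 + 0.0654/52)^52 − 1 = 6.754%
Harbor Credit Union: (1 + 0.0601/4)^4 − 1 = 6.147%
Meridian Savings: (1 + 0.0639/2)^2 − 1 = 6.492%
The lowest effective annual rate is Harbor Credit Union at 6.147%.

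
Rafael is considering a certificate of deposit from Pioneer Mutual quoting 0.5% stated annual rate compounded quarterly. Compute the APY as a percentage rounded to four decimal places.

EAR = (1 + 0.005/4)^4 − 1.
= (1 + 0.001250)^4 − 1 = 1.005009 − 1 = 0.5009%.

0.5009%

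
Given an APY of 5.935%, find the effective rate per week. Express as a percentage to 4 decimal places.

The per-week rate i satisfies (1 + i)^52 = 1 + 0.05935.
i = 1.05935^(1/52) − 1 = 0.0011094 = 0.1109%.

0.1109%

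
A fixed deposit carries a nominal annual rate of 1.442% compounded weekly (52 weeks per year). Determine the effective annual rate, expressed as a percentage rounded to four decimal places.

EAR = (1 + 0.01442/52)^52 − 1.
= 1.014522 − 1 = 1.4522%.

1.4522%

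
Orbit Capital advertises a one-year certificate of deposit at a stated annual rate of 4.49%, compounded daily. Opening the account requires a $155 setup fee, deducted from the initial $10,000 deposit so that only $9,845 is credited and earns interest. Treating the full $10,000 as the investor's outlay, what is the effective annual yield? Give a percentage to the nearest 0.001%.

Value after one year: 9,845 × (1 + 0.0449/365)^365 = 9,845 × 1.045920 = $10,297.09.
Effective yield on the $10,000 outlay: 10,297.09 / 10,000 − 1 = 0.029709 = 2.971%.

2.971%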